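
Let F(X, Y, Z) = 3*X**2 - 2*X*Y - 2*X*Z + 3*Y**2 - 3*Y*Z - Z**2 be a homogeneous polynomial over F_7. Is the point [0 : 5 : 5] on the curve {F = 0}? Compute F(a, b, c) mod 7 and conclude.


F(0,5,5) ≡ 3 (mod 7); P is NOT on the curve.

Evaluate F(0, 5, 5) term-by-term (mod 7).
  3*X**2 ↦ 3·0·1·1 = 0
  -2*X*Y ↦ -2·0·5·1 = 0
  -2*X*Z ↦ -2·0·1·5 = 0
  3*Y**2 ↦ 3·1·25·1 = 75
  -3*Y*Z ↦ -3·1·5·5 = -75
  -Z**2 ↦ -1·1·1·25 = -25
Sum: F(0, 5, 5) = (0) + (0) + (0) + (75) + (-75) + (-25) = -25.
Reducing mod 7: -25 ≡ 3 (mod 7).
Since F(a, b, c) ≡ 3 ≠ 0 (mod 7), P does NOT lie on the curve.


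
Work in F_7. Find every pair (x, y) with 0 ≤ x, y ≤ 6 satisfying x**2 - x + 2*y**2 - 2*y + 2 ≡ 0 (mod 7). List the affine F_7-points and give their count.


Affine F_7-points: {(0, 3), (0, 5), (1, 3), (1, 5), (2, 4), (4, 0), (4, 1), (6, 4)}; count = 8.

For each of the 49 pairs (x, y) ∈ F_7², evaluate f(x, y) mod 7. Record the zeros.
  x = 0: [0↦2, 1↦2, 2↦6, 3↦0, 4↦5, 5↦0, 6↦6]  zeros at y ∈ {3, 5}
  x = 1: [0↦2, 1↦2, 2↦6, 3↦0, 4↦5, 5↦0, 6↦6]  zeros at y ∈ {3, 5}
  x = 2: [0↦4, 1↦4, 2↦1, 3↦2, 4↦0, 5↦2, 6↦1]  zeros at y ∈ {4}
  x = 3: [0↦1, 1↦1, 2↦5, 3↦6, 4↦4, 5↦6, 6↦5]  zeros at y ∈ ∅
  x = 4: [0↦0, 1↦0, 2↦4, 3↦5, 4↦3, 5↦5, 6↦4]  zeros at y ∈ {0, 1}
  x = 5: [0↦1, 1↦1, 2↦5, 3↦6, 4↦4, 5↦6, 6↦5]  zeros at y ∈ ∅
  x = 6: [0↦4, 1↦4, 2↦1, 3↦2, 4↦0, 5↦2, 6↦1]  zeros at y ∈ {4}
Collecting zeros: affine points = {(0, 3), (0, 5), (1, 3), (1, 5), (2, 4), (4, 0), (4, 1), (6, 4)}.
Total count |C(F_7)_aff| = 8.


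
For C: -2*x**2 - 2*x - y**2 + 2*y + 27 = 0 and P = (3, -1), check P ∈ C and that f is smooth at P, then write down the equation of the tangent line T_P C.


Tangent line at P: -14*x + 4*y + 46 = 0.

Step 1: f(3, -1) = 0, so P lies on C.
Step 2: partial derivatives
  f_x(x, y) = -4*x - 2, f_y(x, y) = 2 - 2*y.
  f_x(P) = -14, f_y(P) = 4 (gradient nonzero, so P is smooth).
Step 3: tangent line at P: -14·(x − 3) + 4·(y − -1) = 0.
Expanding: -14*x + 4*y + 46 = 0.


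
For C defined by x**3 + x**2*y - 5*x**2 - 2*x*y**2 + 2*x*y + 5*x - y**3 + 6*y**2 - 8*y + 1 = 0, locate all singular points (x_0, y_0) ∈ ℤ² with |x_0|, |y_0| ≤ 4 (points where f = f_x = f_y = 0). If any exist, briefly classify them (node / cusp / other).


Singular points: {(1, 1)}; classification: node.

Compute partial derivatives:
  f_x = 3*x**2 + 2*x*y - 10*x - 2*y**2 + 2*y + 5.
  f_y = x**2 - 4*x*y + 2*x - 3*y**2 + 12*y - 8.
Scan x_0 ∈ {−4, ..., 4}. For each x_0, f_y(x_0, y) is a polynomial in y; find its integer roots y ∈ {−4, ..., 4}, then test f_x and f at those candidates.
  x = -4: f_y(-4, y) = -3*y**2 + 28*y; vanishes at y ∈ {0}. (-4, 0): f_x = 93 ≠ 0.
  x = -3: f_y(-3, y) = -3*y**2 + 24*y - 5; no integer root y with |y| ≤ 4.
  x = -2: f_y(-2, y) = -3*y**2 + 20*y - 8; no integer root y with |y| ≤ 4.
  x = -1: f_y(-1, y) = -3*y**2 + 16*y - 9; no integer root y with |y| ≤ 4.
  x = 0: f_y(0, y) = -3*y**2 + 12*y - 8; no integer root y with |y| ≤ 4.
  x = 1: f_y(1, y) = -3*y**2 + 8*y - 5; vanishes at y ∈ {1}. (1, 1): f_x = 0, f = 0 — SINGULAR.
  x = 2: f_y(2, y) = -3*y**2 + 4*y; vanishes at y ∈ {0}. (2, 0): f_x = -3 ≠ 0.
  x = 3: f_y(3, y) = 7 - 3*y**2; no integer root y with |y| ≤ 4.
  x = 4: f_y(4, y) = -3*y**2 - 4*y + 16; no integer root y with |y| ≤ 4.
Only singular point on the grid: (1, 1).
Classify: substitute x = 1 + u, y = 1 + v and expand: f = u**3 + u**2*v - u**2 - 2*u*v**2 - v**3 + v**2.
No constant or linear terms (consistent with a singular point). Quadratic part: -u**2 + v**2. Cubic part: u**3 + u**2*v - 2*u*v**2 - v**3.
The quadratic part v**2 - u**2 = (v − u)(v + u) splits into two distinct linear factors, so there are two distinct tangent lines y − 1 = ±(x − 1) — this is a node (ordinary double point).
Classification: node.


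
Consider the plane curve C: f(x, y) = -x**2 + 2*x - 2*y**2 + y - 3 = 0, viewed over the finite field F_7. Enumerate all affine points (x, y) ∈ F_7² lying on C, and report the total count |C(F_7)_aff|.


Affine F_7-points: {(3, 1), (3, 3), (4, 5), (4, 6), (5, 5), (5, 6), (6, 1), (6, 3)}; count = 8.

For each of the 49 pairs (x, y) ∈ F_7², evaluate f(x, y) mod 7. Record the zeros.
  x = 0: [0↦4, 1↦3, 2↦5, 3↦3, 4↦4, 5↦1, 6↦1]  zeros at y ∈ ∅
  x = 1: [0↦5, 1↦4, 2↦6, 3↦4, 4↦5, 5↦2, 6↦2]  zeros at y ∈ ∅
  x = 2: [0↦4, 1↦3, 2↦5, 3↦3, 4↦4, 5↦1, 6↦1]  zeros at y ∈ ∅
  x = 3: [0↦1, 1↦0, 2↦2, 3↦0, 4↦1, 5↦5, 6↦5]  zeros at y ∈ {1, 3}
  x = 4: [0↦3, 1↦2, 2↦4, 3↦2, 4↦3, 5↦0, 6↦0]  zeros at y ∈ {5, 6}
  x = 5: [0↦3, 1↦2, 2↦4, 3↦2, 4↦3, 5↦0, 6↦0]  zeros at y ∈ {5, 6}
  x = 6: [0↦1, 1↦0, 2↦2, 3↦0, 4↦1, 5↦5, 6↦5]  zeros at y ∈ {1, 3}
Collecting zeros: affine points = {(3, 1), (3, 3), (4, 5), (4, 6), (5, 5), (5, 6), (6, 1), (6, 3)}.
Total count |C(F_7)_aff| = 8.


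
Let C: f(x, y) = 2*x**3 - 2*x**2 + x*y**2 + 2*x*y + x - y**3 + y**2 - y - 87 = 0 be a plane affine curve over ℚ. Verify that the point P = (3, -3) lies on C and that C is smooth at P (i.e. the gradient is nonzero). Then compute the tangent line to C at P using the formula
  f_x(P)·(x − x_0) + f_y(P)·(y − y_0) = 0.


Tangent line at P: 46*x - 46*y - 276 = 0.

Step 1: f(3, -3) = 0, so P lies on C.
Step 2: partial derivatives
  f_x(x, y) = 6*x**2 - 4*x + y**2 + 2*y + 1, f_y(x, y) = 2*x*y + 2*x - 3*y**2 + 2*y - 1.
  f_x(P) = 46, f_y(P) = -46 (gradient nonzero, so P is smooth).
Step 3: tangent line at P: 46·(x − 3) + -46·(y − -3) = 0.
Expanding: 46*x - 46*y - 276 = 0.


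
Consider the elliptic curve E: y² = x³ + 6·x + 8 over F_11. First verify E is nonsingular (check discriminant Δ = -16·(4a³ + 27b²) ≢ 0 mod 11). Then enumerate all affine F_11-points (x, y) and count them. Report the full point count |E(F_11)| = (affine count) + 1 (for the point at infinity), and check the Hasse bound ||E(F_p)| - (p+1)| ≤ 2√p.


Affine points = {(1, 2), (1, 9), (3, 3), (3, 8), (5, 3), (5, 8), (10, 1), (10, 10)}; affine count = 8; |E(F_11)| = 9.

Discriminant check: Δ ∝ 4a³ + 27b² = 4·6³ + 27·8² = 4·216 + 27·64 ≡ 7 (mod 11). Nonzero ⇒ E is nonsingular.
For each x ∈ F_11, compute rhs = x³ + 6·x + 8 mod 11, then count y ∈ F_11 with y² ≡ rhs.
  x = 0: rhs = 8, matching y values: none (0 points).
  x = 1: rhs = 4, matching y values: 2, 9 (2 points).
  x = 2: rhs = 6, matching y values: none (0 points).
  x = 3: rhs = 9, matching y values: 3, 8 (2 points).
  x = 4: rhs = 8, matching y values: none (0 points).
  x = 5: rhs = 9, matching y values: 3, 8 (2 points).
  x = 6: rhs = 7, matching y values: none (0 points).
  x = 7: rhs = 8, matching y values: none (0 points).
  x = 8: rhs = 7, matching y values: none (0 points).
  x = 9: rhs = 10, matching y values: none (0 points).
  x = 10: rhs = 1, matching y values: 1, 10 (2 points).
Total affine count: 8.
Full point count |E(F_11)| = 8 + 1 = 9.
Hasse bound: |9 − (11+1)| = |-3| = 3 ≤ 2√11 ≈ 6.6332 ✓.


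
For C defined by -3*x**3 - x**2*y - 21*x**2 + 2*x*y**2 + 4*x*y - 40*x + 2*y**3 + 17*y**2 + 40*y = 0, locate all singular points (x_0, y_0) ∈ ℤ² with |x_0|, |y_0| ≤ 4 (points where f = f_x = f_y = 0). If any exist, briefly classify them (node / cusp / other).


Singular points: {(-2, -2)}; classification: node.

Compute partial derivatives:
  f_x = -9*x**2 - 2*x*y - 42*x + 2*y**2 + 4*y - 40.
  f_y = -x**2 + 4*x*y + 4*x + 6*y**2 + 34*y + 40.
Scan x_0 ∈ {−4, ..., 4}. For each x_0, f_y(x_0, y) is a polynomial in y; find its integer roots y ∈ {−4, ..., 4}, then test f_x and f at those candidates.
  x = -4: f_y(-4, y) = 6*y**2 + 18*y + 8; no integer root y with |y| ≤ 4.
  x = -3: f_y(-3, y) = 6*y**2 + 22*y + 19; no integer root y with |y| ≤ 4.
  x = -2: f_y(-2, y) = 6*y**2 + 26*y + 28; vanishes at y ∈ {-2}. (-2, -2): f_x = 0, f = 0 — SINGULAR.
  x = -1: f_y(-1, y) = 6*y**2 + 30*y + 35; no integer root y with |y| ≤ 4.
  x = 0: f_y(0, y) = 6*y**2 + 34*y + 40; vanishes at y ∈ {-4}. (0, -4): f_x = -24 ≠ 0.
  x = 1: f_y(1, y) = 6*y**2 + 38*y + 43; no integer root y with |y| ≤ 4.
  x = 2: f_y(2, y) = 6*y**2 + 42*y + 44; no integer root y with |y| ≤ 4.
  x = 3: f_y(3, y) = 6*y**2 + 46*y + 43; no integer root y with |y| ≤ 4.
  x = 4: f_y(4, y) = 6*y**2 + 50*y + 40; no integer root y with |y| ≤ 4.
Only singular point on the grid: (-2, -2).
Classify: substitute x = -2 + u, y = -2 + v and expand: f = -3*u**3 - u**2*v - u**2 + 2*u*v**2 + 2*v**3 + v**2.
No constant or linear terms (consistent with a singular point). Quadratic part: -u**2 + v**2. Cubic part: -3*u**3 - u**2*v + 2*u*v**2 + 2*v**3.
The quadratic part v**2 - u**2 = (v − u)(v + u) splits into two distinct linear factors, so there are two distinct tangent lines y − -2 = ±(x − -2) — this is a node (ordinary double point).
Classification: node.


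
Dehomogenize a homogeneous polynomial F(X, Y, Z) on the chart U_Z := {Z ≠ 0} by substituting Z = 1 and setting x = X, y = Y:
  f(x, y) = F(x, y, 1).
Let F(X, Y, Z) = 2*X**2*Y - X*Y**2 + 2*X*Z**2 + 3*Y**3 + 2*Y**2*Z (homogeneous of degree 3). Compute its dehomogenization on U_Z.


f(x, y) = 2*x**2*y - x*y**2 + 2*x + 3*y**3 + 2*y**2

On U_Z we set Z = 1. Each monomial c·X^i·Y^j·Z^k in F becomes c·x^i·y^j·1^k = c·x^i·y^j.
Substituting Z = 1: F(X, Y, 1) = 2*x**2*y - x*y**2 + 2*x + 3*y**3 + 2*y**2.
Note: deg(f) ≤ deg(F) = 3; strict inequality happens when F is divisible by Z (lost terms).


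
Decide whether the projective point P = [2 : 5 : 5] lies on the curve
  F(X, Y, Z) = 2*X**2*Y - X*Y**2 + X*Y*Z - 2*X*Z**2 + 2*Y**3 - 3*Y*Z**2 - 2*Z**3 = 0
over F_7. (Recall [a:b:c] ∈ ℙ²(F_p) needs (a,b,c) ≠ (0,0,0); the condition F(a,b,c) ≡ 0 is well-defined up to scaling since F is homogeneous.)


F(2,5,5) ≡ 6 (mod 7); P is NOT on the curve.

Evaluate F(2, 5, 5) term-by-term (mod 7).
  2*X**2*Y ↦ 2·4·5·1 = 40
  -X*Y**2 ↦ -1·2·25·1 = -50
  X*Y*Z ↦ 1·2·5·5 = 50
  -2*X*Z**2 ↦ -2·2·1·25 = -100
  2*Y**3 ↦ 2·1·125·1 = 250
  -3*Y*Z**2 ↦ -3·1·5·25 = -375
  -2*Z**3 ↦ -2·1·1·125 = -250
Sum: F(2, 5, 5) = (40) + (-50) + (50) + (-100) + (250) + (-375) + (-250) = -435.
Reducing mod 7: -435 ≡ 6 (mod 7).
Since F(a, b, c) ≡ 6 ≠ 0 (mod 7), P does NOT lie on the curve.


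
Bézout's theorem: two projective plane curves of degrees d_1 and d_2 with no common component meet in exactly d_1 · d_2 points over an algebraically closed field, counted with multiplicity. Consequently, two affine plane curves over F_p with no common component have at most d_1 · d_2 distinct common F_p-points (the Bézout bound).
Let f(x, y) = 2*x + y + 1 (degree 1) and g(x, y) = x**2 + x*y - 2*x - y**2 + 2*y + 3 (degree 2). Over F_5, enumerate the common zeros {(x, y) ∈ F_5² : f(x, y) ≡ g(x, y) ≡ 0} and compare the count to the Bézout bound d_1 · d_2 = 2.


Common zeros: {(0, 4)}; count = 1; Bézout bound = 2.

deg(f) = 1, deg(g) = 2, so Bézout bound = 2.
Scan x ∈ F_5. For each x, list the y ∈ F_5 with f(x, y) ≡ 0 and those with g(x, y) ≡ 0 (mod 5); the common zeros in that column are the intersection.
  x = 0: f ≡ 0 at y ∈ {4}; g ≡ 0 at y ∈ {3, 4}; common: {4}.
  x = 1: f ≡ 0 at y ∈ {2}; g ≡ 0 at y ∈ ∅; common: ∅.
  x = 2: f ≡ 0 at y ∈ {0}; g ≡ 0 at y ∈ ∅; common: ∅.
  x = 3: f ≡ 0 at y ∈ {3}; g ≡ 0 at y ∈ {1, 4}; common: ∅.
  x = 4: f ≡ 0 at y ∈ {1}; g ≡ 0 at y ∈ {3}; common: ∅.
Collecting: common zeros = {(0, 4)}, so the count is 1.
Comparison with the Bézout bound: 1 ≤ 2 = deg(f)·deg(g), as expected for curves with no common component (the affine F_5-count falls short of the bound because intersections may lie at infinity, over extension fields, or carry multiplicity).


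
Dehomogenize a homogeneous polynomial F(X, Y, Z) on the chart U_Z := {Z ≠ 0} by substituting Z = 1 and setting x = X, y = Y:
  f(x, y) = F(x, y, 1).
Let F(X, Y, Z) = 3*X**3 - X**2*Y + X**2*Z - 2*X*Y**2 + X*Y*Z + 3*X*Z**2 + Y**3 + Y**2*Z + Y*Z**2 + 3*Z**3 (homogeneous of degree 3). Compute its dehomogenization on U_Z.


f(x, y) = 3*x**3 - x**2*y + x**2 - 2*x*y**2 + x*y + 3*x + y**3 + y**2 + y + 3

On U_Z we set Z = 1. Each monomial c·X^i·Y^j·Z^k in F becomes c·x^i·y^j·1^k = c·x^i·y^j.
Substituting Z = 1: F(X, Y, 1) = 3*x**3 - x**2*y + x**2 - 2*x*y**2 + x*y + 3*x + y**3 + y**2 + y + 3.
Note: deg(f) ≤ deg(F) = 3; strict inequality happens when F is divisible by Z (lost terms).


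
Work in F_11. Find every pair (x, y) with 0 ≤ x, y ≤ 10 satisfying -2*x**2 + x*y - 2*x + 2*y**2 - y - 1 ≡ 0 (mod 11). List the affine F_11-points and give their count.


Affine F_11-points: {(0, 1), (0, 5), (5, 1), (5, 8), (6, 4), (6, 10), (7, 3), (7, 5), (9, 8), (9, 10), (10, 3), (10, 9)}; count = 12.

For each of the 121 pairs (x, y) ∈ F_11², evaluate f(x, y) mod 11. Record the zeros.
  x = 0: [0↦10, 1↦0, 2↦5, 3↦3, 4↦5, 5↦0, 6↦10, 7↦2, 8↦9, 9↦9, 10↦2]  zeros at y ∈ {1, 5}
  x = 1: [0↦6, 1↦8, 2↦3, 3↦2, 4↦5, 5↦1, 6↦1, 7↦5, 8↦2, 9↦3, 10↦8]  zeros at y ∈ ∅
  x = 2: [0↦9, 1↦1, 2↦8, 3↦8, 4↦1, 5↦9, 6↦10, 7↦4, 8↦2, 9↦4, 10↦10]  zeros at y ∈ ∅
  x = 3: [0↦8, 1↦1, 2↦9, 3↦10, 4↦4, 5↦2, 6↦4, 7↦10, 8↦9, 9↦1, 10↦8]  zeros at y ∈ ∅
  x = 4: [0↦3, 1↦8, 2↦6, 3↦8, 4↦3, 5↦2, 6↦5, 7↦1, 8↦1, 9↦5, 10↦2]  zeros at y ∈ ∅
  x = 5: [0↦5, 1↦0, 2↦10, 3↦2, 4↦9, 5↦9, 6↦2, 7↦10, 8↦0, 9↦5, 10↦3]  zeros at y ∈ {1, 8}
  x = 6: [0↦3, 1↦10, 2↦10, 3↦3, 4↦0, 5↦1, 6↦6, 7↦4, 8↦6, 9↦1, 10↦0]  zeros at y ∈ {4, 10}
  x = 7: [0↦8, 1↦5, 2↦6, 3↦0, 4↦9, 5↦0, 6↦6, 7↦5, 8↦8, 9↦4, 10↦4]  zeros at y ∈ {3, 5}
  x = 8: [0↦9, 1↦7, 2↦9, 3↦4, 4↦3, 5↦6, 6↦2, 7↦2, 8↦6, 9↦3, 10↦4]  zeros at y ∈ ∅
  x = 9: [0↦6, 1↦5, 2↦8, 3↦4, 4↦4, 5↦8, 6↦5, 7↦6, 8↦0, 9↦9, 10↦0]  zeros at y ∈ {8, 10}
  x = 10: [0↦10, 1↦10, 2↦3, 3↦0, 4↦1, 5↦6, 6↦4, 7↦6, 8↦1, 9↦0, 10↦3]  zeros at y ∈ {3, 9}
Collecting zeros: affine points = {(0, 1), (0, 5), (5, 1), (5, 8), (6, 4), (6, 10), (7, 3), (7, 5), (9, 8), (9, 10), (10, 3), (10, 9)}.
Total count |C(F_11)_aff| = 12.


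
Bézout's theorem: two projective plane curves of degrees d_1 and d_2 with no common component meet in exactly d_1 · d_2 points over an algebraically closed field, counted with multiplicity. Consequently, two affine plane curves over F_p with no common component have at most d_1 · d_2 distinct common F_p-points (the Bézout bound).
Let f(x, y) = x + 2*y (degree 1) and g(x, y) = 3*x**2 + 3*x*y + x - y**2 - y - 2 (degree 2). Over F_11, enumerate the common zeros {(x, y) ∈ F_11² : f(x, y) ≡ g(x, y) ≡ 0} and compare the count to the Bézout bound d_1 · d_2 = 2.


Common zeros: {(3, 4), (9, 1)}; count = 2; Bézout bound = 2.

deg(f) = 1, deg(g) = 2, so Bézout bound = 2.
Scan x ∈ F_11. For each x, list the y ∈ F_11 with f(x, y) ≡ 0 and those with g(x, y) ≡ 0 (mod 11); the common zeros in that column are the intersection.
  x = 0: f ≡ 0 at y ∈ {0}; g ≡ 0 at y ∈ {4, 6}; common: ∅.
  x = 1: f ≡ 0 at y ∈ {5}; g ≡ 0 at y ∈ {6, 7}; common: ∅.
  x = 2: f ≡ 0 at y ∈ {10}; g ≡ 0 at y ∈ ∅; common: ∅.
  x = 3: f ≡ 0 at y ∈ {4}; g ≡ 0 at y ∈ {4}; common: {4}.
  x = 4: f ≡ 0 at y ∈ {9}; g ≡ 0 at y ∈ ∅; common: ∅.
  x = 5: f ≡ 0 at y ∈ {3}; g ≡ 0 at y ∈ ∅; common: ∅.
  x = 6: f ≡ 0 at y ∈ {8}; g ≡ 0 at y ∈ {3}; common: ∅.
  x = 7: f ≡ 0 at y ∈ {2}; g ≡ 0 at y ∈ ∅; common: ∅.
  x = 8: f ≡ 0 at y ∈ {7}; g ≡ 0 at y ∈ {0, 1}; common: ∅.
  x = 9: f ≡ 0 at y ∈ {1}; g ≡ 0 at y ∈ {1, 3}; common: {1}.
  x = 10: f ≡ 0 at y ∈ {6}; g ≡ 0 at y ∈ {0, 7}; common: ∅.
Collecting: common zeros = {(3, 4), (9, 1)}, so the count is 2.
Comparison with the Bézout bound: 2 ≤ 2 = deg(f)·deg(g), as expected for curves with no common component (the bound is attained).


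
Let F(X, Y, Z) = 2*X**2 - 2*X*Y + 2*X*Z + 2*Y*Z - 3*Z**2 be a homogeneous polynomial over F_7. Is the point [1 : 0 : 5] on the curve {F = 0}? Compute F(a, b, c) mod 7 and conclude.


F(1,0,5) ≡ 0 (mod 7); P is on the curve.

Evaluate F(1, 0, 5) term-by-term (mod 7).
  2*X**2 ↦ 2·1·1·1 = 2
  -2*X*Y ↦ -2·1·0·1 = 0
  2*X*Z ↦ 2·1·1·5 = 10
  2*Y*Z ↦ 2·1·0·5 = 0
  -3*Z**2 ↦ -3·1·1·25 = -75
Sum: F(1, 0, 5) = (2) + (0) + (10) + (0) + (-75) = -63.
Reducing mod 7: -63 ≡ 0 (mod 7).
Since F(a, b, c) ≡ 0 (mod 7), P lies on the curve.


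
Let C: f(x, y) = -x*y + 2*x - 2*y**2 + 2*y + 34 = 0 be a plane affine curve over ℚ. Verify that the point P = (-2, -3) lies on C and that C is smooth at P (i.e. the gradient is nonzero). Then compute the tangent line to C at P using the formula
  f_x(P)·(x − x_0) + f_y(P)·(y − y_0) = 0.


Tangent line at P: 5*x + 16*y + 58 = 0.

Step 1: f(-2, -3) = 0, so P lies on C.
Step 2: partial derivatives
  f_x(x, y) = 2 - y, f_y(x, y) = -x - 4*y + 2.
  f_x(P) = 5, f_y(P) = 16 (gradient nonzero, so P is smooth).
Step 3: tangent line at P: 5·(x − -2) + 16·(y − -3) = 0.
Expanding: 5*x + 16*y + 58 = 0.


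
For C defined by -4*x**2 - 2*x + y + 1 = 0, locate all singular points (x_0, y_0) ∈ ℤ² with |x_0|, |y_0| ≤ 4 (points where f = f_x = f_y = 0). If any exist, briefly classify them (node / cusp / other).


No singular points in the scanned grid; C is smooth there.

Compute partial derivatives:
  f_x = -8*x - 2.
  f_y = 1.
f_y = 1 is a nonzero constant, so f_y never vanishes: no point (x, y) can satisfy f = f_x = f_y = 0. In particular no (x, y) ∈ {−4, ..., 4}² is singular; the curve is smooth.


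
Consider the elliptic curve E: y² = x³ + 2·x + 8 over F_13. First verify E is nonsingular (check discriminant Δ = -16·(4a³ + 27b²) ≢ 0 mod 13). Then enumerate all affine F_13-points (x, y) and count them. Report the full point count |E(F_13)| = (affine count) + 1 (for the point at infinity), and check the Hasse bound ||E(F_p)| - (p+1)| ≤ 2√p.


Affine points = {(5, 0), (7, 1), (7, 12), (8, 4), (8, 9), (9, 1), (9, 12), (10, 1), (10, 12), (11, 3), (11, 10)}; affine count = 11; |E(F_13)| = 12.

Discriminant check: Δ ∝ 4a³ + 27b² = 4·2³ + 27·8² = 4·8 + 27·64 ≡ 5 (mod 13). Nonzero ⇒ E is nonsingular.
For each x ∈ F_13, compute rhs = x³ + 2·x + 8 mod 13, then count y ∈ F_13 with y² ≡ rhs.
  x = 0: rhs = 8, matching y values: none (0 points).
  x = 1: rhs = 11, matching y values: none (0 points).
  x = 2: rhs = 7, matching y values: none (0 points).
  x = 3: rhs = 2, matching y values: none (0 points).
  x = 4: rhs = 2, matching y values: none (0 points).
  x = 5: rhs = 0, matching y values: 0 (1 points).
  x = 6: rhs = 2, matching y values: none (0 points).
  x = 7: rhs = 1, matching y values: 1, 12 (2 points).
  x = 8: rhs = 3, matching y values: 4, 9 (2 points).
  x = 9: rhs = 1, matching y values: 1, 12 (2 points).
  x = 10: rhs = 1, matching y values: 1, 12 (2 points).
  x = 11: rhs = 9, matching y values: 3, 10 (2 points).
  x = 12: rhs = 5, matching y values: none (0 points).
Total affine count: 11.
Full point count |E(F_13)| = 11 + 1 = 12.
Hasse bound: |12 − (13+1)| = |-2| = 2 ≤ 2√13 ≈ 7.2111 ✓.


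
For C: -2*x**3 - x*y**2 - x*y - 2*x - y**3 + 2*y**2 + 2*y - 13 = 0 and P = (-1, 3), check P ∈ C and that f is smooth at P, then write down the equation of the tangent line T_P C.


Tangent line at P: -20*x - 6*y - 2 = 0.

Step 1: f(-1, 3) = 0, so P lies on C.
Step 2: partial derivatives
  f_x(x, y) = -6*x**2 - y**2 - y - 2, f_y(x, y) = -2*x*y - x - 3*y**2 + 4*y + 2.
  f_x(P) = -20, f_y(P) = -6 (gradient nonzero, so P is smooth).
Step 3: tangent line at P: -20·(x − -1) + -6·(y − 3) = 0.
Expanding: -20*x - 6*y - 2 = 0.


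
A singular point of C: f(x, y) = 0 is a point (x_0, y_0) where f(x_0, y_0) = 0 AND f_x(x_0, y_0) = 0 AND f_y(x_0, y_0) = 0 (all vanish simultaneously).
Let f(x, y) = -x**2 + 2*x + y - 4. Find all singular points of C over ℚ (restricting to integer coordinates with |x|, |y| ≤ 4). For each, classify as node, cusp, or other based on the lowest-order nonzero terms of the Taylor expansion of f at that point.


No singular points in the scanned grid; C is smooth there.

Compute partial derivatives:
  f_x = 2 - 2*x.
  f_y = 1.
f_y = 1 is a nonzero constant, so f_y never vanishes: no point (x, y) can satisfy f = f_x = f_y = 0. In particular no (x, y) ∈ {−4, ..., 4}² is singular; the curve is smooth.


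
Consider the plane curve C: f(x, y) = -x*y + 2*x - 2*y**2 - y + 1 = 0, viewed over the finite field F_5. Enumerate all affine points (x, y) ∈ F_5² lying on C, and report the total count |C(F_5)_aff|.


Affine F_5-points: {(0, 3), (0, 4), (2, 0), (2, 1)}; count = 4.

For each of the 25 pairs (x, y) ∈ F_5², evaluate f(x, y) mod 5. Record the zeros.
  x = 0: [0↦1, 1↦3, 2↦1, 3↦0, 4↦0]  zeros at y ∈ {3, 4}
  x = 1: [0↦3, 1↦4, 2↦1, 3↦4, 4↦3]  zeros at y ∈ ∅
  x = 2: [0↦0, 1↦0, 2↦1, 3↦3, 4↦1]  zeros at y ∈ {0, 1}
  x = 3: [0↦2, 1↦1, 2↦1, 3↦2, 4↦4]  zeros at y ∈ ∅
  x = 4: [0↦4, 1↦2, 2↦1, 3↦1, 4↦2]  zeros at y ∈ ∅
Collecting zeros: affine points = {(0, 3), (0, 4), (2, 0), (2, 1)}.
Total count |C(F_5)_aff| = 4.


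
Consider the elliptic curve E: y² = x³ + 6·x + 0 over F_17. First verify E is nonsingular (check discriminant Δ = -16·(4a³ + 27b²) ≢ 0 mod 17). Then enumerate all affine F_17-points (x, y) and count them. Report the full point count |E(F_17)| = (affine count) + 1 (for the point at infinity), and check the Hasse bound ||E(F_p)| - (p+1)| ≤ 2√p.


Affine points = {(0, 0), (5, 6), (5, 11), (8, 4), (8, 13), (9, 1), (9, 16), (12, 7), (12, 10)}; affine count = 9; |E(F_17)| = 10.

Discriminant check: Δ ∝ 4a³ + 27b² = 4·6³ + 27·0² = 4·216 + 27·0 ≡ 14 (mod 17). Nonzero ⇒ E is nonsingular.
For each x ∈ F_17, compute rhs = x³ + 6·x + 0 mod 17, then count y ∈ F_17 with y² ≡ rhs.
  x = 0: rhs = 0, matching y values: 0 (1 points).
  x = 1: rhs = 7, matching y values: none (0 points).
  x = 2: rhs = 3, matching y values: none (0 points).
  x = 3: rhs = 11, matching y values: none (0 points).
  x = 4: rhs = 3, matching y values: none (0 points).
  x = 5: rhs = 2, matching y values: 6, 11 (2 points).
  x = 6: rhs = 14, matching y values: none (0 points).
  x = 7: rhs = 11, matching y values: none (0 points).
  x = 8: rhs = 16, matching y values: 4, 13 (2 points).
  x = 9: rhs = 1, matching y values: 1, 16 (2 points).
  x = 10: rhs = 6, matching y values: none (0 points).
  x = 11: rhs = 3, matching y values: none (0 points).
  x = 12: rhs = 15, matching y values: 7, 10 (2 points).
  x = 13: rhs = 14, matching y values: none (0 points).
  x = 14: rhs = 6, matching y values: none (0 points).
  x = 15: rhs = 14, matching y values: none (0 points).
  x = 16: rhs = 10, matching y values: none (0 points).
Total affine count: 9.
Full point count |E(F_17)| = 9 + 1 = 10.
Hasse bound: |10 − (17+1)| = |-8| = 8 ≤ 2√17 ≈ 8.2462 ✓.


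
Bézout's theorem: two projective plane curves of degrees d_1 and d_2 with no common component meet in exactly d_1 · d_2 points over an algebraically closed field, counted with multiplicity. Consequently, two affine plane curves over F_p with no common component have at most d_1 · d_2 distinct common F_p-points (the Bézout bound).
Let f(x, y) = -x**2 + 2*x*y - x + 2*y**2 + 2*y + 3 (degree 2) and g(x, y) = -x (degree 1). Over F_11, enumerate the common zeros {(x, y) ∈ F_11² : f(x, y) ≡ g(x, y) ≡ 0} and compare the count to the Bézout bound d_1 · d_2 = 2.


Common zeros: ∅; count = 0; Bézout bound = 2.

deg(f) = 2, deg(g) = 1, so Bézout bound = 2.
Scan x ∈ F_11. For each x, list the y ∈ F_11 with f(x, y) ≡ 0 and those with g(x, y) ≡ 0 (mod 11); the common zeros in that column are the intersection.
  x = 0: f ≡ 0 at y ∈ ∅; g ≡ 0 at y ∈ {0, 1, 2, 3, 4, 5, 6, 7, 8, 9, 10}; common: ∅.
  x = 1: f ≡ 0 at y ∈ ∅; g ≡ 0 at y ∈ ∅; common: ∅.
  x = 2: f ≡ 0 at y ∈ {3, 5}; g ≡ 0 at y ∈ ∅; common: ∅.
  x = 3: f ≡ 0 at y ∈ {3, 4}; g ≡ 0 at y ∈ ∅; common: ∅.
  x = 4: f ≡ 0 at y ∈ {2, 4}; g ≡ 0 at y ∈ ∅; common: ∅.
  x = 5: f ≡ 0 at y ∈ ∅; g ≡ 0 at y ∈ ∅; common: ∅.
  x = 6: f ≡ 0 at y ∈ ∅; g ≡ 0 at y ∈ ∅; common: ∅.
  x = 7: f ≡ 0 at y ∈ {5, 9}; g ≡ 0 at y ∈ ∅; common: ∅.
  x = 8: f ≡ 0 at y ∈ ∅; g ≡ 0 at y ∈ ∅; common: ∅.
  x = 9: f ≡ 0 at y ∈ ∅; g ≡ 0 at y ∈ ∅; common: ∅.
  x = 10: f ≡ 0 at y ∈ {2, 9}; g ≡ 0 at y ∈ ∅; common: ∅.
Collecting: common zeros = ∅, so the count is 0.
Comparison with the Bézout bound: 0 ≤ 2 = deg(f)·deg(g), as expected for curves with no common component (the affine F_11-count falls short of the bound because intersections may lie at infinity, over extension fields, or carry multiplicity).


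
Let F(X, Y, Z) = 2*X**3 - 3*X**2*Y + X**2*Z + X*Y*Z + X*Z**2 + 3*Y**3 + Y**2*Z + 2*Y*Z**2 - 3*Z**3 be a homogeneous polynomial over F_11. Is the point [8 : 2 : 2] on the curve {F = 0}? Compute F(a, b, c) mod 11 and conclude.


F(8,2,2) ≡ 9 (mod 11); P is NOT on the curve.

Evaluate F(8, 2, 2) term-by-term (mod 11).
  2*X**3 ↦ 2·512·1·1 = 1024
  -3*X**2*Y ↦ -3·64·2·1 = -384
  X**2*Z ↦ 1·64·1·2 = 128
  X*Y*Z ↦ 1·8·2·2 = 32
  X*Z**2 ↦ 1·8·1·4 = 32
  3*Y**3 ↦ 3·1·8·1 = 24
  Y**2*Z ↦ 1·1·4·2 = 8
  2*Y*Z**2 ↦ 2·1·2·4 = 16
  -3*Z**3 ↦ -3·1·1·8 = -24
Sum: F(8, 2, 2) = (1024) + (-384) + (128) + (32) + (32) + (24) + (8) + (16) + (-24) = 856.
Reducing mod 11: 856 ≡ 9 (mod 11).
Since F(a, b, c) ≡ 9 ≠ 0 (mod 11), P does NOT lie on the curve.


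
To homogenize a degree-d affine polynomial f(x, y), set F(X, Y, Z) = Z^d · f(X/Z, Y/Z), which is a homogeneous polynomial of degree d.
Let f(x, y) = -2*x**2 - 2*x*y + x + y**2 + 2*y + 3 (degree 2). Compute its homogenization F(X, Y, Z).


F(X, Y, Z) = -2*X**2 - 2*X*Y + X*Z + Y**2 + 2*Y*Z + 3*Z**2

deg(f) = 2.
Substitute x = X/Z, y = Y/Z into f, then multiply by Z^2.
  monomial -2·x^2·y^0 ↦ -2·X^2·Y^0·Z^0.
  monomial -2·x^1·y^1 ↦ -2·X^1·Y^1·Z^0.
  monomial 1·x^1·y^0 ↦ 1·X^1·Y^0·Z^1.
  monomial 1·x^0·y^2 ↦ 1·X^0·Y^2·Z^0.
  monomial 2·x^0·y^1 ↦ 2·X^0·Y^1·Z^1.
  monomial 3·x^0·y^0 ↦ 3·X^0·Y^0·Z^2.
Collecting: F(X, Y, Z) = -2*X**2 - 2*X*Y + X*Z + Y**2 + 2*Y*Z + 3*Z**2.


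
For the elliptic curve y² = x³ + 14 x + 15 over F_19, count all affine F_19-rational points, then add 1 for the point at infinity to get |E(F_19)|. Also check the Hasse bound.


Affine points = {(1, 7), (1, 12), (5, 1), (5, 18), (6, 7), (6, 12), (7, 0), (12, 7), (12, 12), (13, 0), (15, 3), (15, 16), (17, 6), (17, 13), (18, 0)}; affine count = 15; |E(F_19)| = 16.

Discriminant check: Δ ∝ 4a³ + 27b² = 4·14³ + 27·15² = 4·2744 + 27·225 ≡ 8 (mod 19). Nonzero ⇒ E is nonsingular.
For each x ∈ F_19, compute rhs = x³ + 14·x + 15 mod 19, then count y ∈ F_19 with y² ≡ rhs.
  x = 0: rhs = 15, matching y values: none (0 points).
  x = 1: rhs = 11, matching y values: 7, 12 (2 points).
  x = 2: rhs = 13, matching y values: none (0 points).
  x = 3: rhs = 8, matching y values: none (0 points).
  x = 4: rhs = 2, matching y values: none (0 points).
  x = 5: rhs = 1, matching y values: 1, 18 (2 points).
  x = 6: rhs = 11, matching y values: 7, 12 (2 points).
  x = 7: rhs = 0, matching y values: 0 (1 points).
  x = 8: rhs = 12, matching y values: none (0 points).
  x = 9: rhs = 15, matching y values: none (0 points).
  x = 10: rhs = 15, matching y values: none (0 points).
  x = 11: rhs = 18, matching y values: none (0 points).
  x = 12: rhs = 11, matching y values: 7, 12 (2 points).
  x = 13: rhs = 0, matching y values: 0 (1 points).
  x = 14: rhs = 10, matching y values: none (0 points).
  x = 15: rhs = 9, matching y values: 3, 16 (2 points).
  x = 16: rhs = 3, matching y values: none (0 points).
  x = 17: rhs = 17, matching y values: 6, 13 (2 points).
  x = 18: rhs = 0, matching y values: 0 (1 points).
Total affine count: 15.
Full point count |E(F_19)| = 15 + 1 = 16.
Hasse bound: |16 − (19+1)| = |-4| = 4 ≤ 2√19 ≈ 8.7178 ✓.


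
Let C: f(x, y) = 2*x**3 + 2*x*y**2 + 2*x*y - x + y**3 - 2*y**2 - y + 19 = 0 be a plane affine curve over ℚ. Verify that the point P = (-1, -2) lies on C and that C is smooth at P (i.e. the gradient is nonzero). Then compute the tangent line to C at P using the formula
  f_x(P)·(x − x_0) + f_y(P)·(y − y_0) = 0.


Tangent line at P: 9*x + 25*y + 59 = 0.

Step 1: f(-1, -2) = 0, so P lies on C.
Step 2: partial derivatives
  f_x(x, y) = 6*x**2 + 2*y**2 + 2*y - 1, f_y(x, y) = 4*x*y + 2*x + 3*y**2 - 4*y - 1.
  f_x(P) = 9, f_y(P) = 25 (gradient nonzero, so P is smooth).
Step 3: tangent line at P: 9·(x − -1) + 25·(y − -2) = 0.
Expanding: 9*x + 25*y + 59 = 0.


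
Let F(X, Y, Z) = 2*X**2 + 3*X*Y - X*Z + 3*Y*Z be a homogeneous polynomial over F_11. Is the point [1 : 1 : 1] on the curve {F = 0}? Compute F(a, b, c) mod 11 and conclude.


F(1,1,1) ≡ 7 (mod 11); P is NOT on the curve.

Evaluate F(1, 1, 1) term-by-term (mod 11).
  2*X**2 ↦ 2·1·1·1 = 2
  3*X*Y ↦ 3·1·1·1 = 3
  -X*Z ↦ -1·1·1·1 = -1
  3*Y*Z ↦ 3·1·1·1 = 3
Sum: F(1, 1, 1) = (2) + (3) + (-1) + (3) = 7.
Reducing mod 11: 7 ≡ 7 (mod 11).
Since F(a, b, c) ≡ 7 ≠ 0 (mod 11), P does NOT lie on the curve.


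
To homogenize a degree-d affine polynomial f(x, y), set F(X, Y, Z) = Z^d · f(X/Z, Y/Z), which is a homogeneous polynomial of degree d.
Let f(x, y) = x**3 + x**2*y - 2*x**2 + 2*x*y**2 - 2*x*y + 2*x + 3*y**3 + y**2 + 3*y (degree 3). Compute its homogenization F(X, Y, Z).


F(X, Y, Z) = X**3 + X**2*Y - 2*X**2*Z + 2*X*Y**2 - 2*X*Y*Z + 2*X*Z**2 + 3*Y**3 + Y**2*Z + 3*Y*Z**2

deg(f) = 3.
Substitute x = X/Z, y = Y/Z into f, then multiply by Z^3.
  monomial 1·x^3·y^0 ↦ 1·X^3·Y^0·Z^0.
  monomial 1·x^2·y^1 ↦ 1·X^2·Y^1·Z^0.
  monomial -2·x^2·y^0 ↦ -2·X^2·Y^0·Z^1.
  monomial 2·x^1·y^2 ↦ 2·X^1·Y^2·Z^0.
  monomial -2·x^1·y^1 ↦ -2·X^1·Y^1·Z^1.
  monomial 2·x^1·y^0 ↦ 2·X^1·Y^0·Z^2.
  monomial 3·x^0·y^3 ↦ 3·X^0·Y^3·Z^0.
  monomial 1·x^0·y^2 ↦ 1·X^0·Y^2·Z^1.
  monomial 3·x^0·y^1 ↦ 3·X^0·Y^1·Z^2.
Collecting: F(X, Y, Z) = X**3 + X**2*Y - 2*X**2*Z + 2*X*Y**2 - 2*X*Y*Z + 2*X*Z**2 + 3*Y**3 + Y**2*Z + 3*Y*Z**2.


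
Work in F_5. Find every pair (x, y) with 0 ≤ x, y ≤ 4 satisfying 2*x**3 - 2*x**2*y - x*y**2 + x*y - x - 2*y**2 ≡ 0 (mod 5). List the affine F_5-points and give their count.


Affine F_5-points: {(0, 0), (2, 3), (4, 1)}; count = 3.

For each of the 25 pairs (x, y) ∈ F_5², evaluate f(x, y) mod 5. Record the zeros.
  x = 0: [0↦0, 1↦3, 2↦2, 3↦2, 4↦3]  zeros at y ∈ {0}
  x = 1: [0↦1, 1↦2, 2↦2, 3↦1, 4↦4]  zeros at y ∈ ∅
  x = 2: [0↦4, 1↦4, 2↦1, 3↦0, 4↦1]  zeros at y ∈ {3}
  x = 3: [0↦1, 1↦1, 2↦1, 3↦1, 4↦1]  zeros at y ∈ ∅
  x = 4: [0↦4, 1↦0, 2↦4, 3↦1, 4↦1]  zeros at y ∈ {1}
Collecting zeros: affine points = {(0, 0), (2, 3), (4, 1)}.
Total count |C(F_5)_aff| = 3.


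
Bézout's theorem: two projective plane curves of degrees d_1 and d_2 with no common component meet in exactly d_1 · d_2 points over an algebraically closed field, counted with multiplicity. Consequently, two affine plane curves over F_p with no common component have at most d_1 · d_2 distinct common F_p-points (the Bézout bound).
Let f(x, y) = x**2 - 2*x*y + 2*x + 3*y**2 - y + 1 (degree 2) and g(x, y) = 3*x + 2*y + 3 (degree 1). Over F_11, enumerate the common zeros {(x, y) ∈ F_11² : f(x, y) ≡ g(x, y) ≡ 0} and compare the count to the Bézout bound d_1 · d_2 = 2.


Common zeros: {(4, 9), (10, 0)}; count = 2; Bézout bound = 2.

deg(f) = 2, deg(g) = 1, so Bézout bound = 2.
Scan x ∈ F_11. For each x, list the y ∈ F_11 with f(x, y) ≡ 0 and those with g(x, y) ≡ 0 (mod 11); the common zeros in that column are the intersection.
  x = 0: f ≡ 0 at y ∈ {2}; g ≡ 0 at y ∈ {4}; common: ∅.
  x = 1: f ≡ 0 at y ∈ {3, 9}; g ≡ 0 at y ∈ {8}; common: ∅.
  x = 2: f ≡ 0 at y ∈ {2, 7}; g ≡ 0 at y ∈ {1}; common: ∅.
  x = 3: f ≡ 0 at y ∈ {3}; g ≡ 0 at y ∈ {5}; common: ∅.
  x = 4: f ≡ 0 at y ∈ {5, 9}; g ≡ 0 at y ∈ {9}; common: {9}.
  x = 5: f ≡ 0 at y ∈ ∅; g ≡ 0 at y ∈ {2}; common: ∅.
  x = 6: f ≡ 0 at y ∈ ∅; g ≡ 0 at y ∈ {6}; common: ∅.
  x = 7: f ≡ 0 at y ∈ ∅; g ≡ 0 at y ∈ {10}; common: ∅.
  x = 8: f ≡ 0 at y ∈ ∅; g ≡ 0 at y ∈ {3}; common: ∅.
  x = 9: f ≡ 0 at y ∈ ∅; g ≡ 0 at y ∈ {7}; common: ∅.
  x = 10: f ≡ 0 at y ∈ {0, 7}; g ≡ 0 at y ∈ {0}; common: {0}.
Collecting: common zeros = {(4, 9), (10, 0)}, so the count is 2.
Comparison with the Bézout bound: 2 ≤ 2 = deg(f)·deg(g), as expected for curves with no common component (the bound is attained).


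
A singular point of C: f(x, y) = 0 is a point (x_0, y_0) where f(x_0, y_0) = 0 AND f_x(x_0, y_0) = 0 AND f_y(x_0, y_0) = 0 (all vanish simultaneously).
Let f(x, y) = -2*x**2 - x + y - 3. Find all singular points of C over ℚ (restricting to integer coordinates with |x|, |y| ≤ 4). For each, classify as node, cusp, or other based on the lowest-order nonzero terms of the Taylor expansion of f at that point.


No singular points in the scanned grid; C is smooth there.

Compute partial derivatives:
  f_x = -4*x - 1.
  f_y = 1.
f_y = 1 is a nonzero constant, so f_y never vanishes: no point (x, y) can satisfy f = f_x = f_y = 0. In particular no (x, y) ∈ {−4, ..., 4}² is singular; the curve is smooth.


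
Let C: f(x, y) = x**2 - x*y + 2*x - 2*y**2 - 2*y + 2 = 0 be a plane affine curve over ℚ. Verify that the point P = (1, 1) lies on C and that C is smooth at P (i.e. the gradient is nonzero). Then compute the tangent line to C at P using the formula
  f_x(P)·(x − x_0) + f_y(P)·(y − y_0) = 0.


Tangent line at P: 3*x - 7*y + 4 = 0.

Step 1: f(1, 1) = 0, so P lies on C.
Step 2: partial derivatives
  f_x(x, y) = 2*x - y + 2, f_y(x, y) = -x - 4*y - 2.
  f_x(P) = 3, f_y(P) = -7 (gradient nonzero, so P is smooth).
Step 3: tangent line at P: 3·(x − 1) + -7·(y − 1) = 0.
Expanding: 3*x - 7*y + 4 = 0.


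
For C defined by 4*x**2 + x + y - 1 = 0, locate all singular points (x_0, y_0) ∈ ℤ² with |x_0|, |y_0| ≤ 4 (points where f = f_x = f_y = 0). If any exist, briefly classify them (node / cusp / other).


No singular points in the scanned grid; C is smooth there.

Compute partial derivatives:
  f_x = 8*x + 1.
  f_y = 1.
f_y = 1 is a nonzero constant, so f_y never vanishes: no point (x, y) can satisfy f = f_x = f_y = 0. In particular no (x, y) ∈ {−4, ..., 4}² is singular; the curve is smooth.


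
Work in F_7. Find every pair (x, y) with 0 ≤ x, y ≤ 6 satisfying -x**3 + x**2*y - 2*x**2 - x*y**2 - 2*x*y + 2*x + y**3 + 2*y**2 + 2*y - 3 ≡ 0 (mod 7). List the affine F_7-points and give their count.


Affine F_7-points: {(0, 5), (1, 3), (3, 0), (3, 2), (3, 6), (4, 0), (5, 0), (5, 4), (5, 6), (6, 3), (6, 4)}; count = 11.

For each of the 49 pairs (x, y) ∈ F_7², evaluate f(x, y) mod 7. Record the zeros.
  x = 0: [0↦4, 1↦2, 2↦3, 3↦6, 4↦3, 5↦0, 6↦3]  zeros at y ∈ {5}
  x = 1: [0↦3, 1↦6, 2↦3, 3↦0, 4↦3, 5↦4, 6↦2]  zeros at y ∈ {3}
  x = 2: [0↦6, 1↦2, 2↦4, 3↦4, 4↦1, 5↦1, 6↦3]  zeros at y ∈ ∅
  x = 3: [0↦0, 1↦5, 2↦0, 3↦5, 4↦5, 5↦6, 6↦0]  zeros at y ∈ {0, 2, 6}
  x = 4: [0↦0, 1↦2, 2↦6, 3↦4, 4↦2, 5↦6, 6↦1]  zeros at y ∈ {0}
  x = 5: [0↦0, 1↦1, 2↦2, 3↦2, 4↦0, 5↦2, 6↦0]  zeros at y ∈ {0, 4, 6}
  x = 6: [0↦1, 1↦3, 2↦3, 3↦0, 4↦0, 5↦2, 6↦5]  zeros at y ∈ {3, 4}
Collecting zeros: affine points = {(0, 5), (1, 3), (3, 0), (3, 2), (3, 6), (4, 0), (5, 0), (5, 4), (5, 6), (6, 3), (6, 4)}.
Total count |C(F_7)_aff| = 11.


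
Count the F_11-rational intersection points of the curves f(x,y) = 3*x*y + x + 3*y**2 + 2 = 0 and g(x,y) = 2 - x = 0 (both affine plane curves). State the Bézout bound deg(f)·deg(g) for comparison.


Common zeros: ∅; count = 0; Bézout bound = 2.

deg(f) = 2, deg(g) = 1, so Bézout bound = 2.
Scan x ∈ F_11. For each x, list the y ∈ F_11 with f(x, y) ≡ 0 and those with g(x, y) ≡ 0 (mod 11); the common zeros in that column are the intersection.
  x = 0: f ≡ 0 at y ∈ {5, 6}; g ≡ 0 at y ∈ ∅; common: ∅.
  x = 1: f ≡ 0 at y ∈ ∅; g ≡ 0 at y ∈ ∅; common: ∅.
  x = 2: f ≡ 0 at y ∈ ∅; g ≡ 0 at y ∈ {0, 1, 2, 3, 4, 5, 6, 7, 8, 9, 10}; common: ∅.
  x = 3: f ≡ 0 at y ∈ ∅; g ≡ 0 at y ∈ ∅; common: ∅.
  x = 4: f ≡ 0 at y ∈ ∅; g ≡ 0 at y ∈ ∅; common: ∅.
  x = 5: f ≡ 0 at y ∈ {8, 9}; g ≡ 0 at y ∈ ∅; common: ∅.
  x = 6: f ≡ 0 at y ∈ ∅; g ≡ 0 at y ∈ ∅; common: ∅.
  x = 7: f ≡ 0 at y ∈ {1, 3}; g ≡ 0 at y ∈ ∅; common: ∅.
  x = 8: f ≡ 0 at y ∈ {4, 10}; g ≡ 0 at y ∈ ∅; common: ∅.
  x = 9: f ≡ 0 at y ∈ {0, 2}; g ≡ 0 at y ∈ ∅; common: ∅.
  x = 10: f ≡ 0 at y ∈ ∅; g ≡ 0 at y ∈ ∅; common: ∅.
Collecting: common zeros = ∅, so the count is 0.
Comparison with the Bézout bound: 0 ≤ 2 = deg(f)·deg(g), as expected for curves with no common component (the affine F_11-count falls short of the bound because intersections may lie at infinity, over extension fields, or carry multiplicity).


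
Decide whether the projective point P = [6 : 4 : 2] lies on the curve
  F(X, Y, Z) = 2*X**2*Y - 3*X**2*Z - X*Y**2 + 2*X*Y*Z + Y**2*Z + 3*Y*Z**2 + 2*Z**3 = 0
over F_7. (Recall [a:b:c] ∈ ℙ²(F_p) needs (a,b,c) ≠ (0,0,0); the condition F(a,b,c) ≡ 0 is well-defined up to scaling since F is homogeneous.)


F(6,4,2) ≡ 0 (mod 7); P is on the curve.

Evaluate F(6, 4, 2) term-by-term (mod 7).
  2*X**2*Y ↦ 2·36·4·1 = 288
  -3*X**2*Z ↦ -3·36·1·2 = -216
  -X*Y**2 ↦ -1·6·16·1 = -96
  2*X*Y*Z ↦ 2·6·4·2 = 96
  Y**2*Z ↦ 1·1·16·2 = 32
  3*Y*Z**2 ↦ 3·1·4·4 = 48
  2*Z**3 ↦ 2·1·1·8 = 16
Sum: F(6, 4, 2) = (288) + (-216) + (-96) + (96) + (32) + (48) + (16) = 168.
Reducing mod 7: 168 ≡ 0 (mod 7).
Since F(a, b, c) ≡ 0 (mod 7), P lies on the curve.


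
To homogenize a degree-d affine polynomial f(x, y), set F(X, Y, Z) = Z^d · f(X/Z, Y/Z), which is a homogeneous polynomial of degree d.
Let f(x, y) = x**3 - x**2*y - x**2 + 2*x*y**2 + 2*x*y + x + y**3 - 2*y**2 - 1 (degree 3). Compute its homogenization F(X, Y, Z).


F(X, Y, Z) = X**3 - X**2*Y - X**2*Z + 2*X*Y**2 + 2*X*Y*Z + X*Z**2 + Y**3 - 2*Y**2*Z - Z**3

deg(f) = 3.
Substitute x = X/Z, y = Y/Z into f, then multiply by Z^3.
  monomial 1·x^3·y^0 ↦ 1·X^3·Y^0·Z^0.
  monomial -1·x^2·y^1 ↦ -1·X^2·Y^1·Z^0.
  monomial -1·x^2·y^0 ↦ -1·X^2·Y^0·Z^1.
  monomial 2·x^1·y^2 ↦ 2·X^1·Y^2·Z^0.
  monomial 2·x^1·y^1 ↦ 2·X^1·Y^1·Z^1.
  monomial 1·x^1·y^0 ↦ 1·X^1·Y^0·Z^2.
  monomial 1·x^0·y^3 ↦ 1·X^0·Y^3·Z^0.
  monomial -2·x^0·y^2 ↦ -2·X^0·Y^2·Z^1.
  monomial -1·x^0·y^0 ↦ -1·X^0·Y^0·Z^3.
Collecting: F(X, Y, Z) = X**3 - X**2*Y - X**2*Z + 2*X*Y**2 + 2*X*Y*Z + X*Z**2 + Y**3 - 2*Y**2*Z - Z**3.


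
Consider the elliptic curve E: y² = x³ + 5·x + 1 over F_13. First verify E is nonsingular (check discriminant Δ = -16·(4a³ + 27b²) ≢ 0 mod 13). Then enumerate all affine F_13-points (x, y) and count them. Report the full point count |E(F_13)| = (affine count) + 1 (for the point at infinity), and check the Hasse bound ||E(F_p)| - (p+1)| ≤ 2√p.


Affine points = {(0, 1), (0, 12), (3, 2), (3, 11), (6, 0), (11, 3), (11, 10)}; affine count = 7; |E(F_13)| = 8.

Discriminant check: Δ ∝ 4a³ + 27b² = 4·5³ + 27·1² = 4·125 + 27·1 ≡ 7 (mod 13). Nonzero ⇒ E is nonsingular.
For each x ∈ F_13, compute rhs = x³ + 5·x + 1 mod 13, then count y ∈ F_13 with y² ≡ rhs.
  x = 0: rhs = 1, matching y values: 1, 12 (2 points).
  x = 1: rhs = 7, matching y values: none (0 points).
  x = 2: rhs = 6, matching y values: none (0 points).
  x = 3: rhs = 4, matching y values: 2, 11 (2 points).
  x = 4: rhs = 7, matching y values: none (0 points).
  x = 5: rhs = 8, matching y values: none (0 points).
  x = 6: rhs = 0, matching y values: 0 (1 points).
  x = 7: rhs = 2, matching y values: none (0 points).
  x = 8: rhs = 7, matching y values: none (0 points).
  x = 9: rhs = 8, matching y values: none (0 points).
  x = 10: rhs = 11, matching y values: none (0 points).
  x = 11: rhs = 9, matching y values: 3, 10 (2 points).
  x = 12: rhs = 8, matching y values: none (0 points).
Total affine count: 7.
Full point count |E(F_13)| = 7 + 1 = 8.
Hasse bound: |8 − (13+1)| = |-6| = 6 ≤ 2√13 ≈ 7.2111 ✓.
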